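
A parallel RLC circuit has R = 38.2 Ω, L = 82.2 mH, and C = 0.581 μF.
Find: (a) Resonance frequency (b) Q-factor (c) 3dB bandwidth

Step 1 — Resonance: ω₀ = 1/√(LC) = 1/√(0.0822·5.81e-07) = 4576 rad/s.
Step 2 — f₀ = ω₀/(2π) = 728.3 Hz.
Step 3 — Parallel Q: Q = R/(ω₀L) = 38.2/(4576·0.0822) = 0.1016.
Step 4 — Bandwidth: Δω = ω₀/Q = 4.506e+04 rad/s; BW = Δω/(2π) = 7171 Hz.

(a) f₀ = 728.3 Hz  (b) Q = 0.1016  (c) BW = 7171 Hz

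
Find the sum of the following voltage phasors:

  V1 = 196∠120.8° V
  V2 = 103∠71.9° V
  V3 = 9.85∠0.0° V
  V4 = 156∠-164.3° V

Step 1 — Convert each phasor to rectangular form:
  V1 = 196·(cos(120.8°) + j·sin(120.8°)) = -100.4 + j168.4 V
  V2 = 103·(cos(71.9°) + j·sin(71.9°)) = 32 + j97.9 V
  V3 = 9.85·(cos(0.0°) + j·sin(0.0°)) = 9.85 V
  V4 = 156·(cos(-164.3°) + j·sin(-164.3°)) = -150.2 - j42.21 V
Step 2 — Sum components: V_total = -208.7 + j224 V.
Step 3 — Convert to polar: |V_total| = 306.2 V, ∠V_total = 133.0°.

V_total = 306.2∠133.0° V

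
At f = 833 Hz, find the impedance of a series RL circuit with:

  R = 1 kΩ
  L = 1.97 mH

Step 1 — Angular frequency: ω = 2π·f = 2π·833 = 5234 rad/s.
Step 2 — Component impedances:
  R: Z = R = 1000 Ω
  L: Z = jωL = j·5234·0.00197 = 0 + j10.31 Ω
Step 3 — Series combination: Z_total = R + L = 1000 + j10.31 Ω = 1000∠0.6° Ω.

Z = 1000 + j10.31 Ω = 1000∠0.6° Ω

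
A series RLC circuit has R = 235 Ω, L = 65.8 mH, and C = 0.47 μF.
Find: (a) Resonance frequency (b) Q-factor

Step 1 — Resonance condition Im(Z)=0 gives ω₀ = 1/√(LC).
Step 2 — ω₀ = 1/√(0.0658·4.7e-07) = 5686 rad/s.
Step 3 — f₀ = ω₀/(2π) = 905 Hz.
Step 4 — Series Q: Q = ω₀L/R = 5686·0.0658/235 = 1.592.

(a) f₀ = 905 Hz  (b) Q = 1.592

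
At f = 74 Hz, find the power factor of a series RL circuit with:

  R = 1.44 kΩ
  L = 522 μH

Step 1 — Angular frequency: ω = 2π·f = 2π·74 = 465 rad/s.
Step 2 — Component impedances:
  R: Z = R = 1440 Ω
  L: Z = jωL = j·465·0.000522 = 0 + j0.2427 Ω
Step 3 — Series combination: Z_total = R + L = 1440 + j0.2427 Ω = 1440∠0.0° Ω.
Step 4 — Power factor: PF = cos(φ) = Re(Z)/|Z| = 1440/1440 = 1.
Step 5 — Type: Im(Z) = 0.2427 ⇒ lagging (phase φ = 0.0°).

PF = 1 (lagging, φ = 0.0°)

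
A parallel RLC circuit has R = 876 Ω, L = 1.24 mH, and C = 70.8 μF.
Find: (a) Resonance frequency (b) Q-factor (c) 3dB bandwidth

Step 1 — Resonance: ω₀ = 1/√(LC) = 1/√(0.00124·7.08e-05) = 3375 rad/s.
Step 2 — f₀ = ω₀/(2π) = 537.1 Hz.
Step 3 — Parallel Q: Q = R/(ω₀L) = 876/(3375·0.00124) = 209.3.
Step 4 — Bandwidth: Δω = ω₀/Q = 16.12 rad/s; BW = Δω/(2π) = 2.566 Hz.

(a) f₀ = 537.1 Hz  (b) Q = 209.3  (c) BW = 2.566 Hz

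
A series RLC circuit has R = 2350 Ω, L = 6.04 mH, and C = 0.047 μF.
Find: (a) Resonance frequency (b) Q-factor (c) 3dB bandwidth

Step 1 — Resonance: ω₀ = 1/√(LC) = 1/√(0.00604·4.7e-08) = 5.935e+04 rad/s.
Step 2 — f₀ = ω₀/(2π) = 9446 Hz.
Step 3 — Series Q: Q = ω₀L/R = 5.935e+04·0.00604/2350 = 0.1525.
Step 4 — Bandwidth: Δω = ω₀/Q = 3.891e+05 rad/s; BW = Δω/(2π) = 6.192e+04 Hz.

(a) f₀ = 9446 Hz  (b) Q = 0.1525  (c) BW = 6.192e+04 Hz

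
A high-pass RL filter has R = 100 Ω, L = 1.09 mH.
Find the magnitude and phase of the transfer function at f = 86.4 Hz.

Step 1 — Angular frequency: ω = 2π·86.4 = 542.9 rad/s.
Step 2 — Transfer function: H(jω) = jωL/(R + jωL).
Step 3 — Numerator jωL = j·0.5917; denominator R + jωL = 100 + j0.5917.
Step 4 — H = 3.501e-05 + j0.005917.
Step 5 — Magnitude: |H| = 0.005917 (-44.6 dB); phase: φ = 89.7°.

|H| = 0.005917 (-44.6 dB), φ = 89.7°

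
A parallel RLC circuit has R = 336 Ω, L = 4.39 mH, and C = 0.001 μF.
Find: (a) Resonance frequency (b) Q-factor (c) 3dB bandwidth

Step 1 — Resonance: ω₀ = 1/√(LC) = 1/√(0.00439·1e-09) = 4.773e+05 rad/s.
Step 2 — f₀ = ω₀/(2π) = 7.596e+04 Hz.
Step 3 — Parallel Q: Q = R/(ω₀L) = 336/(4.773e+05·0.00439) = 0.1604.
Step 4 — Bandwidth: Δω = ω₀/Q = 2.976e+06 rad/s; BW = Δω/(2π) = 4.737e+05 Hz.

(a) f₀ = 7.596e+04 Hz  (b) Q = 0.1604  (c) BW = 4.737e+05 Hz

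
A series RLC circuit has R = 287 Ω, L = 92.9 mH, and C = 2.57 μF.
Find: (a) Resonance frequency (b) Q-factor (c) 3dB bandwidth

Step 1 — Resonance condition Im(Z)=0 gives ω₀ = 1/√(LC).
Step 2 — ω₀ = 1/√(0.0929·2.57e-06) = 2047 rad/s.
Step 3 — f₀ = ω₀/(2π) = 325.7 Hz.
Step 4 — Series Q: Q = ω₀L/R = 2047·0.0929/287 = 0.6625.
Step 5 — 3dB bandwidth: Δω = ω₀/Q = 3089 rad/s; BW = Δω/(2π) = 491.7 Hz.

(a) f₀ = 325.7 Hz  (b) Q = 0.6625  (c) BW = 491.7 Hz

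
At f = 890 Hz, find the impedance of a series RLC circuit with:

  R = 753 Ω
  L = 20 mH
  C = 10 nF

Step 1 — Angular frequency: ω = 2π·f = 2π·890 = 5592 rad/s.
Step 2 — Component impedances:
  R: Z = R = 753 Ω
  L: Z = jωL = j·5592·0.02 = 0 + j111.8 Ω
  C: Z = 1/(jωC) = -j/(ω·C) = 0 - j1.788e+04 Ω
Step 3 — Series combination: Z_total = R + L + C = 753 - j1.777e+04 Ω = 1.779e+04∠-87.6° Ω.

Z = 753 - j1.777e+04 Ω = 1.779e+04∠-87.6° Ω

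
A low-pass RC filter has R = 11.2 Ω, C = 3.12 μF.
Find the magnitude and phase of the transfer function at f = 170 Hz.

Step 1 — Angular frequency: ω = 2π·170 = 1068 rad/s.
Step 2 — Transfer function: H(jω) = 1/(1 + jωRC).
Step 3 — Denominator: 1 + jωRC = 1 + j·1068·11.2·3.12e-06 = 1 + j0.03733.
Step 4 — H = 0.9986 - j0.03727.
Step 5 — Magnitude: |H| = 0.9993 (-0.0 dB); phase: φ = -2.1°.

|H| = 0.9993 (-0.0 dB), φ = -2.1°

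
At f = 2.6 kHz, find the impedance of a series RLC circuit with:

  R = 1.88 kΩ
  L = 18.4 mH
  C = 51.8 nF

Step 1 — Angular frequency: ω = 2π·f = 2π·2600 = 1.634e+04 rad/s.
Step 2 — Component impedances:
  R: Z = R = 1880 Ω
  L: Z = jωL = j·1.634e+04·0.0184 = 0 + j300.6 Ω
  C: Z = 1/(jωC) = -j/(ω·C) = 0 - j1182 Ω
Step 3 — Series combination: Z_total = R + L + C = 1880 - j881.1 Ω = 2076∠-25.1° Ω.

Z = 1880 - j881.1 Ω = 2076∠-25.1° Ω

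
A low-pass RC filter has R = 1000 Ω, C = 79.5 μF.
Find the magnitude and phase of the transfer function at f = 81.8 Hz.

Step 1 — Angular frequency: ω = 2π·81.8 = 514 rad/s.
Step 2 — Transfer function: H(jω) = 1/(1 + jωRC).
Step 3 — Denominator: 1 + jωRC = 1 + j·514·1000·7.95e-05 = 1 + j40.86.
Step 4 — H = 0.0005986 - j0.02446.
Step 5 — Magnitude: |H| = 0.02447 (-32.2 dB); phase: φ = -88.6°.

|H| = 0.02447 (-32.2 dB), φ = -88.6°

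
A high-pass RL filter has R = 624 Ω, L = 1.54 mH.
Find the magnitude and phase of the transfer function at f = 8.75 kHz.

Step 1 — Angular frequency: ω = 2π·8750 = 5.498e+04 rad/s.
Step 2 — Transfer function: H(jω) = jωL/(R + jωL).
Step 3 — Numerator jωL = j·84.67; denominator R + jωL = 624 + j84.67.
Step 4 — H = 0.01808 + j0.1332.
Step 5 — Magnitude: |H| = 0.1345 (-17.4 dB); phase: φ = 82.3°.

|H| = 0.1345 (-17.4 dB), φ = 82.3°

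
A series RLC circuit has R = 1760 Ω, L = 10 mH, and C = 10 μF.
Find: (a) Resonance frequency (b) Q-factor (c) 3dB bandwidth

Step 1 — Resonance: ω₀ = 1/√(LC) = 1/√(0.01·1e-05) = 3162 rad/s.
Step 2 — f₀ = ω₀/(2π) = 503.3 Hz.
Step 3 — Series Q: Q = ω₀L/R = 3162·0.01/1760 = 0.01797.
Step 4 — Bandwidth: Δω = ω₀/Q = 1.76e+05 rad/s; BW = Δω/(2π) = 2.801e+04 Hz.

(a) f₀ = 503.3 Hz  (b) Q = 0.01797  (c) BW = 2.801e+04 Hz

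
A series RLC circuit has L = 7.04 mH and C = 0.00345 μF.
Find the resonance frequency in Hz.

Step 1 — Resonance condition Im(Z)=0 gives ω₀ = 1/√(LC).
Step 2 — ω₀ = 1/√(0.00704·3.45e-09) = 2.029e+05 rad/s.
Step 3 — f₀ = ω₀/(2π) = 3.229e+04 Hz.

f₀ = 3.229e+04 Hz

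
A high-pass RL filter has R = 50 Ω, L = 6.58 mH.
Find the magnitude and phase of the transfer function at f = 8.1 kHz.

Step 1 — Angular frequency: ω = 2π·8100 = 5.089e+04 rad/s.
Step 2 — Transfer function: H(jω) = jωL/(R + jωL).
Step 3 — Numerator jωL = j·334.9; denominator R + jωL = 50 + j334.9.
Step 4 — H = 0.9782 + j0.1461.
Step 5 — Magnitude: |H| = 0.989 (-0.1 dB); phase: φ = 8.5°.

|H| = 0.989 (-0.1 dB), φ = 8.5°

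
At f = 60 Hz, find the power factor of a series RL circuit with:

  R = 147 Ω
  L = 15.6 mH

Step 1 — Angular frequency: ω = 2π·f = 2π·60 = 377 rad/s.
Step 2 — Component impedances:
  R: Z = R = 147 Ω
  L: Z = jωL = j·377·0.0156 = 0 + j5.881 Ω
Step 3 — Series combination: Z_total = R + L = 147 + j5.881 Ω = 147.1∠2.3° Ω.
Step 4 — Power factor: PF = cos(φ) = Re(Z)/|Z| = 147/147.12 = 0.9992.
Step 5 — Type: Im(Z) = 5.881 ⇒ lagging (phase φ = 2.3°).

PF = 0.9992 (lagging, φ = 2.3°)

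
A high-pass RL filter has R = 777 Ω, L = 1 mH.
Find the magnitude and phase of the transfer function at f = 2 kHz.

Step 1 — Angular frequency: ω = 2π·2000 = 1.257e+04 rad/s.
Step 2 — Transfer function: H(jω) = jωL/(R + jωL).
Step 3 — Numerator jωL = j·12.57; denominator R + jωL = 777 + j12.57.
Step 4 — H = 0.0002615 + j0.01617.
Step 5 — Magnitude: |H| = 0.01617 (-35.8 dB); phase: φ = 89.1°.

|H| = 0.01617 (-35.8 dB), φ = 89.1°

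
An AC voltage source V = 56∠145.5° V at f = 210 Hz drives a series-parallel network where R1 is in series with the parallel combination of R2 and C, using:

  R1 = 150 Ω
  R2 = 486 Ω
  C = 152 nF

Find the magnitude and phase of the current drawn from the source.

Step 1 — Angular frequency: ω = 2π·f = 2π·210 = 1319 rad/s.
Step 2 — Component impedances:
  R1: Z = R = 150 Ω
  R2: Z = R = 486 Ω
  C: Z = 1/(jωC) = -j/(ω·C) = 0 - j4986 Ω
Step 3 — Parallel branch: R2 || C = 1/(1/R2 + 1/C) = 481.4 - j46.93 Ω.
Step 4 — Series with R1: Z_total = R1 + (R2 || C) = 631.4 - j46.93 Ω = 633.2∠-4.3° Ω.
Step 5 — Source phasor: V = 56∠145.5° V = -46.15 + j31.72 V.
Step 6 — Ohm's law: I = V / Z_total = (-46.15 + j31.72) / (631.4 - j46.93) = -0.0764 + j0.04456 A.
Step 7 — Convert to polar: |I| = 0.08844 A, ∠I = 149.8°.

I = 0.08844∠149.8° A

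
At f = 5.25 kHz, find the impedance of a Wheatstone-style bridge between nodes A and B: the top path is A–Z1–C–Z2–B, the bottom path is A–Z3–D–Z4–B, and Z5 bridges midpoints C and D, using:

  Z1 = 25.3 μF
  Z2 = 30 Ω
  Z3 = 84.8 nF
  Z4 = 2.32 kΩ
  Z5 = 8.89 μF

Step 1 — Angular frequency: ω = 2π·f = 2π·5250 = 3.299e+04 rad/s.
Step 2 — Component impedances:
  Z1: Z = 1/(jωC) = -j/(ω·C) = 0 - j1.198 Ω
  Z2: Z = R = 30 Ω
  Z3: Z = 1/(jωC) = -j/(ω·C) = 0 - j357.5 Ω
  Z4: Z = R = 2320 Ω
  Z5: Z = 1/(jωC) = -j/(ω·C) = 0 - j3.41 Ω
Step 3 — Bridge requires nodal analysis (the Z5 bridge couples midpoints C and D, so the two paths cannot be reduced to a simple series/parallel combination). Setting node B to ground and injecting 1 A at node A, the 3-node admittance system at A, C, D solves to V_A = Z_AB = 29.62 - j1.195 Ω = 29.64∠-2.3° Ω.

Z = 29.62 - j1.195 Ω = 29.64∠-2.3° Ω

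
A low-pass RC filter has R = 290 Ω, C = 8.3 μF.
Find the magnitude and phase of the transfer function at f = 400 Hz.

Step 1 — Angular frequency: ω = 2π·400 = 2513 rad/s.
Step 2 — Transfer function: H(jω) = 1/(1 + jωRC).
Step 3 — Denominator: 1 + jωRC = 1 + j·2513·290·8.3e-06 = 1 + j6.049.
Step 4 — H = 0.0266 - j0.1609.
Step 5 — Magnitude: |H| = 0.1631 (-15.8 dB); phase: φ = -80.6°.

|H| = 0.1631 (-15.8 dB), φ = -80.6°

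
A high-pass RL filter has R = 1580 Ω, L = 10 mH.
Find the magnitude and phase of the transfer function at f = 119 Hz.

Step 1 — Angular frequency: ω = 2π·119 = 747.7 rad/s.
Step 2 — Transfer function: H(jω) = jωL/(R + jωL).
Step 3 — Numerator jωL = j·7.477; denominator R + jωL = 1580 + j7.477.
Step 4 — H = 2.239e-05 + j0.004732.
Step 5 — Magnitude: |H| = 0.004732 (-46.5 dB); phase: φ = 89.7°.

|H| = 0.004732 (-46.5 dB), φ = 89.7°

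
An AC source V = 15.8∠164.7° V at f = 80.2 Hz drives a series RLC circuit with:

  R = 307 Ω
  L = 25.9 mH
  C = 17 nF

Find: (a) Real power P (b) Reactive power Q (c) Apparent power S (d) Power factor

Step 1 — Angular frequency: ω = 2π·f = 2π·80.2 = 503.9 rad/s.
Step 2 — Component impedances:
  R: Z = R = 307 Ω
  L: Z = jωL = j·503.9·0.0259 = 0 + j13.05 Ω
  C: Z = 1/(jωC) = -j/(ω·C) = 0 - j1.167e+05 Ω
Step 3 — Series combination: Z_total = R + L + C = 307 - j1.167e+05 Ω = 1.167e+05∠-89.8° Ω.
Step 4 — Source phasor: V = 15.8∠164.7° V = -15.24 + j4.169 V.
Step 5 — Current: I = V / Z = -3.606e-05 - j0.0001305 A = 0.0001354∠-105.5° A.
Step 6 — Complex power: S = V·I* = 5.625e-06 - j0.002139 VA.
Step 7 — Real power: P = Re(S) = 5.625e-06 W.
Step 8 — Reactive power: Q = Im(S) = -0.002139 VAR.
Step 9 — Apparent power: |S| = 0.002139 VA.
Step 10 — Power factor: PF = P/|S| = 0.00263 (leading).

(a) P = 5.625e-06 W  (b) Q = -0.002139 VAR  (c) S = 0.002139 VA  (d) PF = 0.00263 (leading)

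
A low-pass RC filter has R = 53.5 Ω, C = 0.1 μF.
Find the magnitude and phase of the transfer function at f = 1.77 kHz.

Step 1 — Angular frequency: ω = 2π·1770 = 1.112e+04 rad/s.
Step 2 — Transfer function: H(jω) = 1/(1 + jωRC).
Step 3 — Denominator: 1 + jωRC = 1 + j·1.112e+04·53.5·1e-07 = 1 + j0.0595.
Step 4 — H = 0.9965 - j0.05929.
Step 5 — Magnitude: |H| = 0.9982 (-0.0 dB); phase: φ = -3.4°.

|H| = 0.9982 (-0.0 dB), φ = -3.4°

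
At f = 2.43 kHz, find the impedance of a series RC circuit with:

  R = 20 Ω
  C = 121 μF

Step 1 — Angular frequency: ω = 2π·f = 2π·2430 = 1.527e+04 rad/s.
Step 2 — Component impedances:
  R: Z = R = 20 Ω
  C: Z = 1/(jωC) = -j/(ω·C) = 0 - j0.5413 Ω
Step 3 — Series combination: Z_total = R + C = 20 - j0.5413 Ω = 20.01∠-1.6° Ω.

Z = 20 - j0.5413 Ω = 20.01∠-1.6° Ω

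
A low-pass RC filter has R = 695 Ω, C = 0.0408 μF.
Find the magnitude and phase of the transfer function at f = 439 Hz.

Step 1 — Angular frequency: ω = 2π·439 = 2758 rad/s.
Step 2 — Transfer function: H(jω) = 1/(1 + jωRC).
Step 3 — Denominator: 1 + jωRC = 1 + j·2758·695·4.08e-08 = 1 + j0.07821.
Step 4 — H = 0.9939 - j0.07774.
Step 5 — Magnitude: |H| = 0.997 (-0.0 dB); phase: φ = -4.5°.

|H| = 0.997 (-0.0 dB), φ = -4.5°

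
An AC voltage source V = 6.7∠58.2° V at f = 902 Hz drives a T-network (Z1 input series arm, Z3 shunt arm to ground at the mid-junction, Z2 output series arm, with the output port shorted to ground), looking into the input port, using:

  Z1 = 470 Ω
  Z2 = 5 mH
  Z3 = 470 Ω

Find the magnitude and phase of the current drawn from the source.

Step 1 — Angular frequency: ω = 2π·f = 2π·902 = 5667 rad/s.
Step 2 — Component impedances:
  Z1: Z = R = 470 Ω
  Z2: Z = jωL = j·5667·0.005 = 0 + j28.34 Ω
  Z3: Z = R = 470 Ω
Step 3 — With the output port shorted to ground, the output series arm Z2 runs from the junction to ground; the shunt arm Z3 also runs from the junction to ground. They appear in parallel: Z3 || Z2 = 1.702 + j28.23 Ω.
Step 4 — Series with input arm Z1: Z_in = Z1 + (Z3 || Z2) = 471.7 + j28.23 Ω = 472.5∠3.4° Ω.
Step 5 — Source phasor: V = 6.7∠58.2° V = 3.531 + j5.694 V.
Step 6 — Ohm's law: I = V / Z_total = (3.531 + j5.694) / (471.7 + j28.23) = 0.008178 + j0.01158 A.
Step 7 — Convert to polar: |I| = 0.01418 A, ∠I = 54.8°.

I = 0.01418∠54.8° A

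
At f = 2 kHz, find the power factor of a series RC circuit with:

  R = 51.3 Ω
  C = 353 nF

Step 1 — Angular frequency: ω = 2π·f = 2π·2000 = 1.257e+04 rad/s.
Step 2 — Component impedances:
  R: Z = R = 51.3 Ω
  C: Z = 1/(jωC) = -j/(ω·C) = 0 - j225.4 Ω
Step 3 — Series combination: Z_total = R + C = 51.3 - j225.4 Ω = 231.2∠-77.2° Ω.
Step 4 — Power factor: PF = cos(φ) = Re(Z)/|Z| = 51.3/231.2 = 0.2219.
Step 5 — Type: Im(Z) = -225.4 ⇒ leading (phase φ = -77.2°).

PF = 0.2219 (leading, φ = -77.2°)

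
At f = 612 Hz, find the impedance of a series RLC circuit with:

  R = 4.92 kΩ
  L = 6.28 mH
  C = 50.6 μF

Step 1 — Angular frequency: ω = 2π·f = 2π·612 = 3845 rad/s.
Step 2 — Component impedances:
  R: Z = R = 4920 Ω
  L: Z = jωL = j·3845·0.00628 = 0 + j24.15 Ω
  C: Z = 1/(jωC) = -j/(ω·C) = 0 - j5.139 Ω
Step 3 — Series combination: Z_total = R + L + C = 4920 + j19.01 Ω = 4920∠0.2° Ω.

Z = 4920 + j19.01 Ω = 4920∠0.2° Ω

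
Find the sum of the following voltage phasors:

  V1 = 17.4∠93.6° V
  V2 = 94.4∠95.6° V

Step 1 — Convert each phasor to rectangular form:
  V1 = 17.4·(cos(93.6°) + j·sin(93.6°)) = -1.093 + j17.37 V
  V2 = 94.4·(cos(95.6°) + j·sin(95.6°)) = -9.212 + j93.95 V
Step 2 — Sum components: V_total = -10.3 + j111.3 V.
Step 3 — Convert to polar: |V_total| = 111.8 V, ∠V_total = 95.3°.

V_total = 111.8∠95.3° V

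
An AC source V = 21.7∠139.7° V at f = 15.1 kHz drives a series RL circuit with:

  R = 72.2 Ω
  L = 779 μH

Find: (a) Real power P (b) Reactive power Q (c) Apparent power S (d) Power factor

Step 1 — Angular frequency: ω = 2π·f = 2π·1.51e+04 = 9.488e+04 rad/s.
Step 2 — Component impedances:
  R: Z = R = 72.2 Ω
  L: Z = jωL = j·9.488e+04·0.000779 = 0 + j73.91 Ω
Step 3 — Series combination: Z_total = R + L = 72.2 + j73.91 Ω = 103.3∠45.7° Ω.
Step 4 — Source phasor: V = 21.7∠139.7° V = -16.55 + j14.04 V.
Step 5 — Current: I = V / Z = -0.01476 + j0.2095 A = 0.21∠94.0° A.
Step 6 — Complex power: S = V·I* = 3.185 + j3.26 VA.
Step 7 — Real power: P = Re(S) = 3.185 W.
Step 8 — Reactive power: Q = Im(S) = 3.26 VAR.
Step 9 — Apparent power: |S| = 4.558 VA.
Step 10 — Power factor: PF = P/|S| = 0.6988 (lagging).

(a) P = 3.185 W  (b) Q = 3.26 VAR  (c) S = 4.558 VA  (d) PF = 0.6988 (lagging)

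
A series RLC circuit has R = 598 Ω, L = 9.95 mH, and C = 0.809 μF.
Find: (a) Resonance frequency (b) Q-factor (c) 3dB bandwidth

Step 1 — Resonance: ω₀ = 1/√(LC) = 1/√(0.00995·8.09e-07) = 1.115e+04 rad/s.
Step 2 — f₀ = ω₀/(2π) = 1774 Hz.
Step 3 — Series Q: Q = ω₀L/R = 1.115e+04·0.00995/598 = 0.1855.
Step 4 — Bandwidth: Δω = ω₀/Q = 6.01e+04 rad/s; BW = Δω/(2π) = 9565 Hz.

(a) f₀ = 1774 Hz  (b) Q = 0.1855  (c) BW = 9565 Hz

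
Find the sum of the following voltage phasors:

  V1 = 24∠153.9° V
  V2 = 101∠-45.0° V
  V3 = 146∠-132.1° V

Step 1 — Convert each phasor to rectangular form:
  V1 = 24·(cos(153.9°) + j·sin(153.9°)) = -21.55 + j10.56 V
  V2 = 101·(cos(-45.0°) + j·sin(-45.0°)) = 71.42 - j71.42 V
  V3 = 146·(cos(-132.1°) + j·sin(-132.1°)) = -97.88 - j108.3 V
Step 2 — Sum components: V_total = -48.02 - j169.2 V.
Step 3 — Convert to polar: |V_total| = 175.9 V, ∠V_total = -105.8°.

V_total = 175.9∠-105.8° V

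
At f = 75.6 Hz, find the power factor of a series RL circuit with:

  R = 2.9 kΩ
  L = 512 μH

Step 1 — Angular frequency: ω = 2π·f = 2π·75.6 = 475 rad/s.
Step 2 — Component impedances:
  R: Z = R = 2900 Ω
  L: Z = jωL = j·475·0.000512 = 0 + j0.2432 Ω
Step 3 — Series combination: Z_total = R + L = 2900 + j0.2432 Ω = 2900∠0.0° Ω.
Step 4 — Power factor: PF = cos(φ) = Re(Z)/|Z| = 2900/2900 = 1.
Step 5 — Type: Im(Z) = 0.2432 ⇒ lagging (phase φ = 0.0°).

PF = 1 (lagging, φ = 0.0°)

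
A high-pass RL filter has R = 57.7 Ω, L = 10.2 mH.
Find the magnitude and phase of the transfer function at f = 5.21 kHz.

Step 1 — Angular frequency: ω = 2π·5210 = 3.274e+04 rad/s.
Step 2 — Transfer function: H(jω) = jωL/(R + jωL).
Step 3 — Numerator jωL = j·333.9; denominator R + jωL = 57.7 + j333.9.
Step 4 — H = 0.971 + j0.1678.
Step 5 — Magnitude: |H| = 0.9854 (-0.1 dB); phase: φ = 9.8°.

|H| = 0.9854 (-0.1 dB), φ = 9.8°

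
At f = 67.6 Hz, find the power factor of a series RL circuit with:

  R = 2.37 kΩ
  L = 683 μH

Step 1 — Angular frequency: ω = 2π·f = 2π·67.6 = 424.7 rad/s.
Step 2 — Component impedances:
  R: Z = R = 2370 Ω
  L: Z = jωL = j·424.7·0.000683 = 0 + j0.2901 Ω
Step 3 — Series combination: Z_total = R + L = 2370 + j0.2901 Ω = 2370∠0.0° Ω.
Step 4 — Power factor: PF = cos(φ) = Re(Z)/|Z| = 2370/2370 = 1.
Step 5 — Type: Im(Z) = 0.2901 ⇒ lagging (phase φ = 0.0°).

PF = 1 (lagging, φ = 0.0°)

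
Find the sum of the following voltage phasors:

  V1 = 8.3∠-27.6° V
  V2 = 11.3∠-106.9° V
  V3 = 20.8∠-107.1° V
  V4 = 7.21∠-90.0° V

Step 1 — Convert each phasor to rectangular form:
  V1 = 8.3·(cos(-27.6°) + j·sin(-27.6°)) = 7.355 - j3.845 V
  V2 = 11.3·(cos(-106.9°) + j·sin(-106.9°)) = -3.285 - j10.81 V
  V3 = 20.8·(cos(-107.1°) + j·sin(-107.1°)) = -6.116 - j19.88 V
  V4 = 7.21·(cos(-90.0°) + j·sin(-90.0°)) = 0 - j7.21 V
Step 2 — Sum components: V_total = -2.045 - j41.75 V.
Step 3 — Convert to polar: |V_total| = 41.8 V, ∠V_total = -92.8°.

V_total = 41.8∠-92.8° V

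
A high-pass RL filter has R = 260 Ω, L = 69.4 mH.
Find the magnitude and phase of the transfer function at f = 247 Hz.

Step 1 — Angular frequency: ω = 2π·247 = 1552 rad/s.
Step 2 — Transfer function: H(jω) = jωL/(R + jωL).
Step 3 — Numerator jωL = j·107.7; denominator R + jωL = 260 + j107.7.
Step 4 — H = 0.1465 + j0.3536.
Step 5 — Magnitude: |H| = 0.3827 (-8.3 dB); phase: φ = 67.5°.

|H| = 0.3827 (-8.3 dB), φ = 67.5°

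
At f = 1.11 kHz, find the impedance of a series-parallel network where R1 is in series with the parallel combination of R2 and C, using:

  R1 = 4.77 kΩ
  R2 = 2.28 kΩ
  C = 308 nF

Step 1 — Angular frequency: ω = 2π·f = 2π·1110 = 6974 rad/s.
Step 2 — Component impedances:
  R1: Z = R = 4770 Ω
  R2: Z = R = 2280 Ω
  C: Z = 1/(jωC) = -j/(ω·C) = 0 - j465.5 Ω
Step 3 — Parallel branch: R2 || C = 1/(1/R2 + 1/C) = 91.25 - j446.9 Ω.
Step 4 — Series with R1: Z_total = R1 + (R2 || C) = 4861 - j446.9 Ω = 4882∠-5.3° Ω.

Z = 4861 - j446.9 Ω = 4882∠-5.3° Ω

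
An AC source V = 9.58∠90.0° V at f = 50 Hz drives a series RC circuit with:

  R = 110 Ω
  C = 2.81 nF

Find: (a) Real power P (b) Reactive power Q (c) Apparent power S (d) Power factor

Step 1 — Angular frequency: ω = 2π·f = 2π·50 = 314.2 rad/s.
Step 2 — Component impedances:
  R: Z = R = 110 Ω
  C: Z = 1/(jωC) = -j/(ω·C) = 0 - j1.133e+06 Ω
Step 3 — Series combination: Z_total = R + C = 110 - j1.133e+06 Ω = 1.133e+06∠-90.0° Ω.
Step 4 — Source phasor: V = 9.58∠90.0° V = 0 + j9.58 V.
Step 5 — Current: I = V / Z = -8.457e-06 + j8.212e-10 A = 8.457e-06∠180.0° A.
Step 6 — Complex power: S = V·I* = 7.867e-09 - j8.102e-05 VA.
Step 7 — Real power: P = Re(S) = 7.867e-09 W.
Step 8 — Reactive power: Q = Im(S) = -8.102e-05 VAR.
Step 9 — Apparent power: |S| = 8.102e-05 VA.
Step 10 — Power factor: PF = P/|S| = 9.711e-05 (leading).

(a) P = 7.867e-09 W  (b) Q = -8.102e-05 VAR  (c) S = 8.102e-05 VA  (d) PF = 9.711e-05 (leading)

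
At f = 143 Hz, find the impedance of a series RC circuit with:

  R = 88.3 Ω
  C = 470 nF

Step 1 — Angular frequency: ω = 2π·f = 2π·143 = 898.5 rad/s.
Step 2 — Component impedances:
  R: Z = R = 88.3 Ω
  C: Z = 1/(jωC) = -j/(ω·C) = 0 - j2368 Ω
Step 3 — Series combination: Z_total = R + C = 88.3 - j2368 Ω = 2370∠-87.9° Ω.

Z = 88.3 - j2368 Ω = 2370∠-87.9° Ω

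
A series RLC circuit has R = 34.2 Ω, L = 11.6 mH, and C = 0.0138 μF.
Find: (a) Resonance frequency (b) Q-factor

Step 1 — Resonance condition Im(Z)=0 gives ω₀ = 1/√(LC).
Step 2 — ω₀ = 1/√(0.0116·1.38e-08) = 7.904e+04 rad/s.
Step 3 — f₀ = ω₀/(2π) = 1.258e+04 Hz.
Step 4 — Series Q: Q = ω₀L/R = 7.904e+04·0.0116/34.2 = 26.81.

(a) f₀ = 1.258e+04 Hz  (b) Q = 26.81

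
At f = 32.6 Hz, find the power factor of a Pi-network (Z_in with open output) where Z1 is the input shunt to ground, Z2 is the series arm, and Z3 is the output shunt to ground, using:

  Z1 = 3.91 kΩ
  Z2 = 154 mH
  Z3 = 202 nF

Step 1 — Angular frequency: ω = 2π·f = 2π·32.6 = 204.8 rad/s.
Step 2 — Component impedances:
  Z1: Z = R = 3910 Ω
  Z2: Z = jωL = j·204.8·0.154 = 0 + j31.54 Ω
  Z3: Z = 1/(jωC) = -j/(ω·C) = 0 - j2.417e+04 Ω
Step 3 — With open output, the series arm Z2 and the output shunt Z3 appear in series to ground: Z2 + Z3 = 0 - j2.414e+04 Ω.
Step 4 — Parallel with input shunt Z1: Z_in = Z1 || (Z2 + Z3) = 3810 - j617.2 Ω = 3860∠-9.2° Ω.
Step 5 — Power factor: PF = cos(φ) = Re(Z)/|Z| = 3810/3859.7 = 0.9871.
Step 6 — Type: Im(Z) = -617.2 ⇒ leading (phase φ = -9.2°).

PF = 0.9871 (leading, φ = -9.2°)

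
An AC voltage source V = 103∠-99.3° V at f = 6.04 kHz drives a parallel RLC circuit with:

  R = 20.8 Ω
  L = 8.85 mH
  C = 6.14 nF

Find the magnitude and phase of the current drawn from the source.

Step 1 — Angular frequency: ω = 2π·f = 2π·6040 = 3.795e+04 rad/s.
Step 2 — Component impedances:
  R: Z = R = 20.8 Ω
  L: Z = jωL = j·3.795e+04·0.00885 = 0 + j335.9 Ω
  C: Z = 1/(jωC) = -j/(ω·C) = 0 - j4292 Ω
Step 3 — Parallel combination: 1/Z_total = 1/R + 1/L + 1/C; Z_total = 20.73 + j1.183 Ω = 20.77∠3.3° Ω.
Step 4 — Source phasor: V = 103∠-99.3° V = -16.65 - j101.6 V.
Step 5 — Ohm's law: I = V / Z_total = (-16.65 - j101.6) / (20.73 + j1.183) = -1.079 - j4.841 A.
Step 6 — Convert to polar: |I| = 4.96 A, ∠I = -102.6°.

I = 4.96∠-102.6° A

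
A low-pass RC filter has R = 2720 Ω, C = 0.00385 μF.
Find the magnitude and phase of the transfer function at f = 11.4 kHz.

Step 1 — Angular frequency: ω = 2π·1.14e+04 = 7.163e+04 rad/s.
Step 2 — Transfer function: H(jω) = 1/(1 + jωRC).
Step 3 — Denominator: 1 + jωRC = 1 + j·7.163e+04·2720·3.85e-09 = 1 + j0.7501.
Step 4 — H = 0.6399 - j0.48.
Step 5 — Magnitude: |H| = 0.8 (-1.9 dB); phase: φ = -36.9°.

|H| = 0.8 (-1.9 dB), φ = -36.9°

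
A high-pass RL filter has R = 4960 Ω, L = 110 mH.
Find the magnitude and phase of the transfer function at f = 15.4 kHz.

Step 1 — Angular frequency: ω = 2π·1.54e+04 = 9.676e+04 rad/s.
Step 2 — Transfer function: H(jω) = jωL/(R + jωL).
Step 3 — Numerator jωL = j·1.064e+04; denominator R + jωL = 4960 + j1.064e+04.
Step 4 — H = 0.8216 + j0.3829.
Step 5 — Magnitude: |H| = 0.9064 (-0.9 dB); phase: φ = 25.0°.

|H| = 0.9064 (-0.9 dB), φ = 25.0°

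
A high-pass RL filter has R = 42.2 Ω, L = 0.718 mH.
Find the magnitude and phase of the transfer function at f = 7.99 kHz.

Step 1 — Angular frequency: ω = 2π·7990 = 5.02e+04 rad/s.
Step 2 — Transfer function: H(jω) = jωL/(R + jωL).
Step 3 — Numerator jωL = j·36.05; denominator R + jωL = 42.2 + j36.05.
Step 4 — H = 0.4218 + j0.4939.
Step 5 — Magnitude: |H| = 0.6495 (-3.7 dB); phase: φ = 49.5°.

|H| = 0.6495 (-3.7 dB), φ = 49.5°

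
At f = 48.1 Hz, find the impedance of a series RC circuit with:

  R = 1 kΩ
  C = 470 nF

Step 1 — Angular frequency: ω = 2π·f = 2π·48.1 = 302.2 rad/s.
Step 2 — Component impedances:
  R: Z = R = 1000 Ω
  C: Z = 1/(jωC) = -j/(ω·C) = 0 - j7040 Ω
Step 3 — Series combination: Z_total = R + C = 1000 - j7040 Ω = 7111∠-81.9° Ω.

Z = 1000 - j7040 Ω = 7111∠-81.9° Ω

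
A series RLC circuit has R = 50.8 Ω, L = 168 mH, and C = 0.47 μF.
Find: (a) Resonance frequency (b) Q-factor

Step 1 — Resonance condition Im(Z)=0 gives ω₀ = 1/√(LC).
Step 2 — ω₀ = 1/√(0.168·4.7e-07) = 3559 rad/s.
Step 3 — f₀ = ω₀/(2π) = 566.4 Hz.
Step 4 — Series Q: Q = ω₀L/R = 3559·0.168/50.8 = 11.77.

(a) f₀ = 566.4 Hz  (b) Q = 11.77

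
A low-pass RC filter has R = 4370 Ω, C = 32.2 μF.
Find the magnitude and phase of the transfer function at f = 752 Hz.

Step 1 — Angular frequency: ω = 2π·752 = 4725 rad/s.
Step 2 — Transfer function: H(jω) = 1/(1 + jωRC).
Step 3 — Denominator: 1 + jωRC = 1 + j·4725·4370·3.22e-05 = 1 + j664.9.
Step 4 — H = 2.262e-06 - j0.001504.
Step 5 — Magnitude: |H| = 0.001504 (-56.5 dB); phase: φ = -89.9°.

|H| = 0.001504 (-56.5 dB), φ = -89.9°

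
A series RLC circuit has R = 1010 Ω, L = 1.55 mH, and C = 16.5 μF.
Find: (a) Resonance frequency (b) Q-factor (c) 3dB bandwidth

Step 1 — Resonance condition Im(Z)=0 gives ω₀ = 1/√(LC).
Step 2 — ω₀ = 1/√(0.00155·1.65e-05) = 6253 rad/s.
Step 3 — f₀ = ω₀/(2π) = 995.2 Hz.
Step 4 — Series Q: Q = ω₀L/R = 6253·0.00155/1010 = 0.009596.
Step 5 — 3dB bandwidth: Δω = ω₀/Q = 6.516e+05 rad/s; BW = Δω/(2π) = 1.037e+05 Hz.

(a) f₀ = 995.2 Hz  (b) Q = 0.009596  (c) BW = 1.037e+05 Hz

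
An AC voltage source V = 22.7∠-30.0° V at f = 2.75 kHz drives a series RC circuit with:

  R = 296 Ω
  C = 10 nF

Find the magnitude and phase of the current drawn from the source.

Step 1 — Angular frequency: ω = 2π·f = 2π·2750 = 1.728e+04 rad/s.
Step 2 — Component impedances:
  R: Z = R = 296 Ω
  C: Z = 1/(jωC) = -j/(ω·C) = 0 - j5787 Ω
Step 3 — Series combination: Z_total = R + C = 296 - j5787 Ω = 5795∠-87.1° Ω.
Step 4 — Source phasor: V = 22.7∠-30.0° V = 19.66 - j11.35 V.
Step 5 — Ohm's law: I = V / Z_total = (19.66 - j11.35) / (296 - j5787) = 0.002129 + j0.003288 A.
Step 6 — Convert to polar: |I| = 0.003917 A, ∠I = 57.1°.

I = 0.003917∠57.1° A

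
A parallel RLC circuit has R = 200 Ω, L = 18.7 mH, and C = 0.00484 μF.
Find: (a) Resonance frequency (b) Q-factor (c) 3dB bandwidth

Step 1 — Resonance: ω₀ = 1/√(LC) = 1/√(0.0187·4.84e-09) = 1.051e+05 rad/s.
Step 2 — f₀ = ω₀/(2π) = 1.673e+04 Hz.
Step 3 — Parallel Q: Q = R/(ω₀L) = 200/(1.051e+05·0.0187) = 0.1017.
Step 4 — Bandwidth: Δω = ω₀/Q = 1.033e+06 rad/s; BW = Δω/(2π) = 1.644e+05 Hz.

(a) f₀ = 1.673e+04 Hz  (b) Q = 0.1017  (c) BW = 1.644e+05 Hz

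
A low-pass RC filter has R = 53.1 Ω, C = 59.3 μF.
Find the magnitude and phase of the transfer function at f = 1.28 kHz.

Step 1 — Angular frequency: ω = 2π·1280 = 8042 rad/s.
Step 2 — Transfer function: H(jω) = 1/(1 + jωRC).
Step 3 — Denominator: 1 + jωRC = 1 + j·8042·53.1·5.93e-05 = 1 + j25.32.
Step 4 — H = 0.001557 - j0.03943.
Step 5 — Magnitude: |H| = 0.03946 (-28.1 dB); phase: φ = -87.7°.

|H| = 0.03946 (-28.1 dB), φ = -87.7°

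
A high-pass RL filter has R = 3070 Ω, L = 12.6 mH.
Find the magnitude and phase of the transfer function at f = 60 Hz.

Step 1 — Angular frequency: ω = 2π·60 = 377 rad/s.
Step 2 — Transfer function: H(jω) = jωL/(R + jωL).
Step 3 — Numerator jωL = j·4.75; denominator R + jωL = 3070 + j4.75.
Step 4 — H = 2.394e-06 + j0.001547.
Step 5 — Magnitude: |H| = 0.001547 (-56.2 dB); phase: φ = 89.9°.

|H| = 0.001547 (-56.2 dB), φ = 89.9°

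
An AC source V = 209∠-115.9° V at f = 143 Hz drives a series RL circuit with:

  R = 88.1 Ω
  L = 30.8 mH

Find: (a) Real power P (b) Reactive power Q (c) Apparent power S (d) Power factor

Step 1 — Angular frequency: ω = 2π·f = 2π·143 = 898.5 rad/s.
Step 2 — Component impedances:
  R: Z = R = 88.1 Ω
  L: Z = jωL = j·898.5·0.0308 = 0 + j27.67 Ω
Step 3 — Series combination: Z_total = R + L = 88.1 + j27.67 Ω = 92.34∠17.4° Ω.
Step 4 — Source phasor: V = 209∠-115.9° V = -91.29 - j188 V.
Step 5 — Current: I = V / Z = -1.553 - j1.646 A = 2.263∠-133.3° A.
Step 6 — Complex power: S = V·I* = 451.3 + j141.8 VA.
Step 7 — Real power: P = Re(S) = 451.3 W.
Step 8 — Reactive power: Q = Im(S) = 141.8 VAR.
Step 9 — Apparent power: |S| = 473 VA.
Step 10 — Power factor: PF = P/|S| = 0.954 (lagging).

(a) P = 451.3 W  (b) Q = 141.8 VAR  (c) S = 473 VA  (d) PF = 0.954 (lagging)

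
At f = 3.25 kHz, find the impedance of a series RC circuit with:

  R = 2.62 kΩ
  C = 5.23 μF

Step 1 — Angular frequency: ω = 2π·f = 2π·3250 = 2.042e+04 rad/s.
Step 2 — Component impedances:
  R: Z = R = 2620 Ω
  C: Z = 1/(jωC) = -j/(ω·C) = 0 - j9.363 Ω
Step 3 — Series combination: Z_total = R + C = 2620 - j9.363 Ω = 2620∠-0.2° Ω.

Z = 2620 - j9.363 Ω = 2620∠-0.2° Ω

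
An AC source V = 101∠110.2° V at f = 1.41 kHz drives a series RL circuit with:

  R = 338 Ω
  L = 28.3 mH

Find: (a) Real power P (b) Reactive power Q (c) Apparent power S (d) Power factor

Step 1 — Angular frequency: ω = 2π·f = 2π·1410 = 8859 rad/s.
Step 2 — Component impedances:
  R: Z = R = 338 Ω
  L: Z = jωL = j·8859·0.0283 = 0 + j250.7 Ω
Step 3 — Series combination: Z_total = R + L = 338 + j250.7 Ω = 420.8∠36.6° Ω.
Step 4 — Source phasor: V = 101∠110.2° V = -34.88 + j94.79 V.
Step 5 — Current: I = V / Z = 0.06763 + j0.2303 A = 0.24∠73.6° A.
Step 6 — Complex power: S = V·I* = 19.47 + j14.44 VA.
Step 7 — Real power: P = Re(S) = 19.47 W.
Step 8 — Reactive power: Q = Im(S) = 14.44 VAR.
Step 9 — Apparent power: |S| = 24.24 VA.
Step 10 — Power factor: PF = P/|S| = 0.8032 (lagging).

(a) P = 19.47 W  (b) Q = 14.44 VAR  (c) S = 24.24 VA  (d) PF = 0.8032 (lagging)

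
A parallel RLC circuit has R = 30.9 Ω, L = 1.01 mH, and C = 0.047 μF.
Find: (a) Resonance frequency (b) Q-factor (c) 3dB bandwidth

Step 1 — Resonance: ω₀ = 1/√(LC) = 1/√(0.00101·4.7e-08) = 1.451e+05 rad/s.
Step 2 — f₀ = ω₀/(2π) = 2.31e+04 Hz.
Step 3 — Parallel Q: Q = R/(ω₀L) = 30.9/(1.451e+05·0.00101) = 0.2108.
Step 4 — Bandwidth: Δω = ω₀/Q = 6.886e+05 rad/s; BW = Δω/(2π) = 1.096e+05 Hz.

(a) f₀ = 2.31e+04 Hz  (b) Q = 0.2108  (c) BW = 1.096e+05 Hz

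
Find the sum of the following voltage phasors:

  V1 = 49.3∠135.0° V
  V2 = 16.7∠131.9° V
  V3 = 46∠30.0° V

Step 1 — Convert each phasor to rectangular form:
  V1 = 49.3·(cos(135.0°) + j·sin(135.0°)) = -34.86 + j34.86 V
  V2 = 16.7·(cos(131.9°) + j·sin(131.9°)) = -11.15 + j12.43 V
  V3 = 46·(cos(30.0°) + j·sin(30.0°)) = 39.84 + j23 V
Step 2 — Sum components: V_total = -6.176 + j70.29 V.
Step 3 — Convert to polar: |V_total| = 70.56 V, ∠V_total = 95.0°.

V_total = 70.56∠95.0° V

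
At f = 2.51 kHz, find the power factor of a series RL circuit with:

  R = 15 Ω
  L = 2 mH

Step 1 — Angular frequency: ω = 2π·f = 2π·2510 = 1.577e+04 rad/s.
Step 2 — Component impedances:
  R: Z = R = 15 Ω
  L: Z = jωL = j·1.577e+04·0.002 = 0 + j31.54 Ω
Step 3 — Series combination: Z_total = R + L = 15 + j31.54 Ω = 34.93∠64.6° Ω.
Step 4 — Power factor: PF = cos(φ) = Re(Z)/|Z| = 15/34.927 = 0.4295.
Step 5 — Type: Im(Z) = 31.54 ⇒ lagging (phase φ = 64.6°).

PF = 0.4295 (lagging, φ = 64.6°)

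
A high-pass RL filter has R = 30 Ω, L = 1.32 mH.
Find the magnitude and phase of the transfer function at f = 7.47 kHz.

Step 1 — Angular frequency: ω = 2π·7470 = 4.694e+04 rad/s.
Step 2 — Transfer function: H(jω) = jωL/(R + jωL).
Step 3 — Numerator jωL = j·61.95; denominator R + jωL = 30 + j61.95.
Step 4 — H = 0.8101 + j0.3923.
Step 5 — Magnitude: |H| = 0.9 (-0.9 dB); phase: φ = 25.8°.

|H| = 0.9 (-0.9 dB), φ = 25.8°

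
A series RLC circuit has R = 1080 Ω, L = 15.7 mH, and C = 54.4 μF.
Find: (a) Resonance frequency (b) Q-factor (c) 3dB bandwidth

Step 1 — Resonance: ω₀ = 1/√(LC) = 1/√(0.0157·5.44e-05) = 1082 rad/s.
Step 2 — f₀ = ω₀/(2π) = 172.2 Hz.
Step 3 — Series Q: Q = ω₀L/R = 1082·0.0157/1080 = 0.01573.
Step 4 — Bandwidth: Δω = ω₀/Q = 6.879e+04 rad/s; BW = Δω/(2π) = 1.095e+04 Hz.

(a) f₀ = 172.2 Hz  (b) Q = 0.01573  (c) BW = 1.095e+04 Hz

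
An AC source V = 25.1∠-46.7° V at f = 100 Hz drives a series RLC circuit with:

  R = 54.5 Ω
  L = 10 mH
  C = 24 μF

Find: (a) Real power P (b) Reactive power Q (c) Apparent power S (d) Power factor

Step 1 — Angular frequency: ω = 2π·f = 2π·100 = 628.3 rad/s.
Step 2 — Component impedances:
  R: Z = R = 54.5 Ω
  L: Z = jωL = j·628.3·0.01 = 0 + j6.283 Ω
  C: Z = 1/(jωC) = -j/(ω·C) = 0 - j66.31 Ω
Step 3 — Series combination: Z_total = R + L + C = 54.5 - j60.03 Ω = 81.08∠-47.8° Ω.
Step 4 — Source phasor: V = 25.1∠-46.7° V = 17.21 - j18.27 V.
Step 5 — Current: I = V / Z = 0.3095 + j0.005754 A = 0.3096∠1.1° A.
Step 6 — Complex power: S = V·I* = 5.223 - j5.753 VA.
Step 7 — Real power: P = Re(S) = 5.223 W.
Step 8 — Reactive power: Q = Im(S) = -5.753 VAR.
Step 9 — Apparent power: |S| = 7.77 VA.
Step 10 — Power factor: PF = P/|S| = 0.6722 (leading).

(a) P = 5.223 W  (b) Q = -5.753 VAR  (c) S = 7.77 VA  (d) PF = 0.6722 (leading)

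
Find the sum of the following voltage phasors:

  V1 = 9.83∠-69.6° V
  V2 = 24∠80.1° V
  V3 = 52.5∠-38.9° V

Step 1 — Convert each phasor to rectangular form:
  V1 = 9.83·(cos(-69.6°) + j·sin(-69.6°)) = 3.426 - j9.213 V
  V2 = 24·(cos(80.1°) + j·sin(80.1°)) = 4.126 + j23.64 V
  V3 = 52.5·(cos(-38.9°) + j·sin(-38.9°)) = 40.86 - j32.97 V
Step 2 — Sum components: V_total = 48.41 - j18.54 V.
Step 3 — Convert to polar: |V_total| = 51.84 V, ∠V_total = -21.0°.

V_total = 51.84∠-21.0° V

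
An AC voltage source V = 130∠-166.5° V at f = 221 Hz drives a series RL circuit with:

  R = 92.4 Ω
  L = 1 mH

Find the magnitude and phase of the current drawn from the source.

Step 1 — Angular frequency: ω = 2π·f = 2π·221 = 1389 rad/s.
Step 2 — Component impedances:
  R: Z = R = 92.4 Ω
  L: Z = jωL = j·1389·0.001 = 0 + j1.389 Ω
Step 3 — Series combination: Z_total = R + L = 92.4 + j1.389 Ω = 92.41∠0.9° Ω.
Step 4 — Source phasor: V = 130∠-166.5° V = -126.4 - j30.35 V.
Step 5 — Ohm's law: I = V / Z_total = (-126.4 - j30.35) / (92.4 + j1.389) = -1.373 - j0.3078 A.
Step 6 — Convert to polar: |I| = 1.407 A, ∠I = -167.4°.

I = 1.407∠-167.4° A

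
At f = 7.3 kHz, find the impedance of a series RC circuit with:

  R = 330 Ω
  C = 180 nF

Step 1 — Angular frequency: ω = 2π·f = 2π·7300 = 4.587e+04 rad/s.
Step 2 — Component impedances:
  R: Z = R = 330 Ω
  C: Z = 1/(jωC) = -j/(ω·C) = 0 - j121.1 Ω
Step 3 — Series combination: Z_total = R + C = 330 - j121.1 Ω = 351.5∠-20.2° Ω.

Z = 330 - j121.1 Ω = 351.5∠-20.2° Ω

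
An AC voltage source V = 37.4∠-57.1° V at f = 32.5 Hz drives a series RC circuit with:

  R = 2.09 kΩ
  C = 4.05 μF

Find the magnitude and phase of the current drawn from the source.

Step 1 — Angular frequency: ω = 2π·f = 2π·32.5 = 204.2 rad/s.
Step 2 — Component impedances:
  R: Z = R = 2090 Ω
  C: Z = 1/(jωC) = -j/(ω·C) = 0 - j1209 Ω
Step 3 — Series combination: Z_total = R + C = 2090 - j1209 Ω = 2415∠-30.1° Ω.
Step 4 — Source phasor: V = 37.4∠-57.1° V = 20.31 - j31.4 V.
Step 5 — Ohm's law: I = V / Z_total = (20.31 - j31.4) / (2090 - j1209) = 0.0138 - j0.007044 A.
Step 6 — Convert to polar: |I| = 0.01549 A, ∠I = -27.0°.

I = 0.01549∠-27.0° A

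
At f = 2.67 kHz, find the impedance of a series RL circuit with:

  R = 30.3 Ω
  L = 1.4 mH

Step 1 — Angular frequency: ω = 2π·f = 2π·2670 = 1.678e+04 rad/s.
Step 2 — Component impedances:
  R: Z = R = 30.3 Ω
  L: Z = jωL = j·1.678e+04·0.0014 = 0 + j23.49 Ω
Step 3 — Series combination: Z_total = R + L = 30.3 + j23.49 Ω = 38.34∠37.8° Ω.

Z = 30.3 + j23.49 Ω = 38.34∠37.8° Ω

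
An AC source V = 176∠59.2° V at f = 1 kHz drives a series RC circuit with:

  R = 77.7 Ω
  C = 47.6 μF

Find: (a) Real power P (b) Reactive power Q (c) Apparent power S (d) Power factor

Step 1 — Angular frequency: ω = 2π·f = 2π·1000 = 6283 rad/s.
Step 2 — Component impedances:
  R: Z = R = 77.7 Ω
  C: Z = 1/(jωC) = -j/(ω·C) = 0 - j3.344 Ω
Step 3 — Series combination: Z_total = R + C = 77.7 - j3.344 Ω = 77.77∠-2.5° Ω.
Step 4 — Source phasor: V = 176∠59.2° V = 90.12 + j151.2 V.
Step 5 — Current: I = V / Z = 1.074 + j1.992 A = 2.263∠61.7° A.
Step 6 — Complex power: S = V·I* = 397.9 - j17.12 VA.
Step 7 — Real power: P = Re(S) = 397.9 W.
Step 8 — Reactive power: Q = Im(S) = -17.12 VAR.
Step 9 — Apparent power: |S| = 398.3 VA.
Step 10 — Power factor: PF = P/|S| = 0.9991 (leading).

(a) P = 397.9 W  (b) Q = -17.12 VAR  (c) S = 398.3 VA  (d) PF = 0.9991 (leading)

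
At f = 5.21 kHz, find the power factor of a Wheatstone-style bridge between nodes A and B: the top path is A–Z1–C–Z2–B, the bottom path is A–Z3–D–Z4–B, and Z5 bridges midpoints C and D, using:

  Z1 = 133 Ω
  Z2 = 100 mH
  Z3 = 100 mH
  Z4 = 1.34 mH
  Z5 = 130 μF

Step 1 — Angular frequency: ω = 2π·f = 2π·5210 = 3.274e+04 rad/s.
Step 2 — Component impedances:
  Z1: Z = R = 133 Ω
  Z2: Z = jωL = j·3.274e+04·0.1 = 0 + j3274 Ω
  Z3: Z = jωL = j·3.274e+04·0.1 = 0 + j3274 Ω
  Z4: Z = jωL = j·3.274e+04·0.00134 = 0 + j43.87 Ω
  Z5: Z = 1/(jωC) = -j/(ω·C) = 0 - j0.235 Ω
Step 3 — Bridge requires nodal analysis (the Z5 bridge couples midpoints C and D, so the two paths cannot be reduced to a simple series/parallel combination). Setting node B to ground and injecting 1 A at node A, the 3-node admittance system at A, C, D solves to V_A = Z_AB = 132.8 + j48.45 Ω = 141.4∠20.0° Ω.
Step 4 — Power factor: PF = cos(φ) = Re(Z)/|Z| = 132.8/141.36 = 0.9394.
Step 5 — Type: Im(Z) = 48.45 ⇒ lagging (phase φ = 20.0°).

PF = 0.9394 (lagging, φ = 20.0°)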